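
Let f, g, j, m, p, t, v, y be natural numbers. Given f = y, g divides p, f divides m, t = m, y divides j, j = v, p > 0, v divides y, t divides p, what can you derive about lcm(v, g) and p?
lcm(v, g) ≤ p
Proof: j = v and y divides j, so y divides v. Since v divides y, y = v. Because t = m and t divides p, m divides p. f divides m, so f divides p. Since f = y, y divides p. y = v, so v divides p. g divides p, so lcm(v, g) divides p. Since p > 0, lcm(v, g) ≤ p.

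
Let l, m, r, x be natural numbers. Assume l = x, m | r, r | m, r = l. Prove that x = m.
From m | r and r | m, m = r. r = l, so m = l. Since l = x, m = x. Then x = m.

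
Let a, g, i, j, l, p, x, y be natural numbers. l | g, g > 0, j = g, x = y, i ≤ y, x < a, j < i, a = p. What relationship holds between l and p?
l < p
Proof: l | g and g > 0, therefore l ≤ g. Since j = g and j < i, g < i. i ≤ y, so g < y. Since l ≤ g, l < y. From x = y and x < a, y < a. Since l < y, l < a. From a = p, l < p.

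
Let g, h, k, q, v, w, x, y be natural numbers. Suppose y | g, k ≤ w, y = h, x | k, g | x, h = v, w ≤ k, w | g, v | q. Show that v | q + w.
k ≤ w and w ≤ k, thus k = w. From g | x and x | k, g | k. k = w, so g | w. w | g, so g = w. y = h and y | g, hence h | g. h = v, so v | g. Since g = w, v | w. Because v | q, v | q + w.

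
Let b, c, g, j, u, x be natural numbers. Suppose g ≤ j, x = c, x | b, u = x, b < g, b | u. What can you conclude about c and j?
c < j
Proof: u = x and b | u, so b | x. Because x | b, b = x. x = c, so b = c. b < g and g ≤ j, thus b < j. Since b = c, c < j.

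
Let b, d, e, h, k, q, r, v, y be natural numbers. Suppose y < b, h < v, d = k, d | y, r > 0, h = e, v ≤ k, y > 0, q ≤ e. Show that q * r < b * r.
Because h = e and h < v, e < v. Because v ≤ k, e < k. d = k and d | y, so k | y. y > 0, so k ≤ y. y < b, so k < b. Because e < k, e < b. q ≤ e, so q < b. Since r > 0, q * r < b * r.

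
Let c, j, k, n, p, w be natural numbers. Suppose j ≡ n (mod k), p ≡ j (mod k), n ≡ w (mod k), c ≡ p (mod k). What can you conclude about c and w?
c ≡ w (mod k)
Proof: c ≡ p (mod k) and p ≡ j (mod k), hence c ≡ j (mod k). Since j ≡ n (mod k), c ≡ n (mod k). n ≡ w (mod k), so c ≡ w (mod k).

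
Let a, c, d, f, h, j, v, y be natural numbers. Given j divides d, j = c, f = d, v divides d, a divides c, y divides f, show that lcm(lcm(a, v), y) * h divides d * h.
Since j = c and j divides d, c divides d. Since a divides c, a divides d. Since v divides d, lcm(a, v) divides d. f = d and y divides f, therefore y divides d. lcm(a, v) divides d, so lcm(lcm(a, v), y) divides d. Then lcm(lcm(a, v), y) * h divides d * h.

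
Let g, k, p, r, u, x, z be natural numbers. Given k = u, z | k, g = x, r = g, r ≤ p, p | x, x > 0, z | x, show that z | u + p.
k = u and z | k, so z | u. Since r = g and r ≤ p, g ≤ p. Since g = x, x ≤ p. p | x and x > 0, so p ≤ x. Since x ≤ p, x = p. z | x, so z | p. Since z | u, z | u + p.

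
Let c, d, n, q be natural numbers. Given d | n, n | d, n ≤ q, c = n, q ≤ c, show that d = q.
d | n and n | d, so d = n. Since c = n and q ≤ c, q ≤ n. n ≤ q, so n = q. Since d = n, d = q.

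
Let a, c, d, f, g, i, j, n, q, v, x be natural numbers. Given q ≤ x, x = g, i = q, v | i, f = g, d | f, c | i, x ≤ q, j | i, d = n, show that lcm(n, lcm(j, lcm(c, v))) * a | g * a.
f = g and d | f, so d | g. Since d = n, n | g. Since q ≤ x and x ≤ q, q = x. i = q, so i = x. Because x = g, i = g. Since c | i and v | i, lcm(c, v) | i. Since j | i, lcm(j, lcm(c, v)) | i. i = g, so lcm(j, lcm(c, v)) | g. From n | g, lcm(n, lcm(j, lcm(c, v))) | g. Then lcm(n, lcm(j, lcm(c, v))) * a | g * a.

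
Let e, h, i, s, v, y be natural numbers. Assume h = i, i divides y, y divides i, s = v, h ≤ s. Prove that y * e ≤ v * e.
i divides y and y divides i, hence i = y. From h = i, h = y. s = v and h ≤ s, thus h ≤ v. h = y, so y ≤ v. By multiplying by a non-negative, y * e ≤ v * e.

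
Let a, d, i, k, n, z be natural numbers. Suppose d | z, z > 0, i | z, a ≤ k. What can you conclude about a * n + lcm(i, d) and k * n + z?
a * n + lcm(i, d) ≤ k * n + z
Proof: From a ≤ k, a * n ≤ k * n. i | z and d | z, so lcm(i, d) | z. z > 0, so lcm(i, d) ≤ z. a * n ≤ k * n, so a * n + lcm(i, d) ≤ k * n + z.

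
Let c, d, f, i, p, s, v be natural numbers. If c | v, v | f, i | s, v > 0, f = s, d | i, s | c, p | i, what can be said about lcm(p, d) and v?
lcm(p, d) ≤ v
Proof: Because s | c and c | v, s | v. From f = s and v | f, v | s. s | v, so s = v. p | i and d | i, so lcm(p, d) | i. Since i | s, lcm(p, d) | s. Since s = v, lcm(p, d) | v. v > 0, so lcm(p, d) ≤ v.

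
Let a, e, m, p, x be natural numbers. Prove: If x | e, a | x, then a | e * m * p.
a | x and x | e, thus a | e. Then a | e * m. Then a | e * m * p.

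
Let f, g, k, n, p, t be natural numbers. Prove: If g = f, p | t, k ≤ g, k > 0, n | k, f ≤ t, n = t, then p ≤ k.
n = t and n | k, so t | k. Since k > 0, t ≤ k. g = f and k ≤ g, thus k ≤ f. From f ≤ t, k ≤ t. t ≤ k, so t = k. p | t, so p | k. k > 0, so p ≤ k.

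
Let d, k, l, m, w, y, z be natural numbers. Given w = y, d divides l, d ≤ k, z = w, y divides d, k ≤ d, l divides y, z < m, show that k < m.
d ≤ k and k ≤ d, so d = k. d divides l and l divides y, hence d divides y. Since y divides d, y = d. z = w and w = y, hence z = y. z < m, so y < m. Because y = d, d < m. d = k, so k < m.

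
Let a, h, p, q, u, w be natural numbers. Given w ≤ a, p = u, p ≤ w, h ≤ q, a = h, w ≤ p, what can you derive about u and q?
u ≤ q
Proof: w ≤ p and p ≤ w, thus w = p. p = u, so w = u. Since a = h and w ≤ a, w ≤ h. Since h ≤ q, w ≤ q. w = u, so u ≤ q.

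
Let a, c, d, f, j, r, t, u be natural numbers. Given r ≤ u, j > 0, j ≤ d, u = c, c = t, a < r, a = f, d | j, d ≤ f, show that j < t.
From d | j and j > 0, d ≤ j. Since j ≤ d, d = j. d ≤ f, so j ≤ f. a < r and r ≤ u, hence a < u. Since u = c, a < c. a = f, so f < c. c = t, so f < t. Since j ≤ f, j < t.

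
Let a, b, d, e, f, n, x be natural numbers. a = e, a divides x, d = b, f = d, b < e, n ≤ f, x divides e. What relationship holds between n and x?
n < x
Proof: a = e and a divides x, therefore e divides x. Since x divides e, e = x. From f = d and d = b, f = b. n ≤ f, so n ≤ b. Since b < e, n < e. Since e = x, n < x.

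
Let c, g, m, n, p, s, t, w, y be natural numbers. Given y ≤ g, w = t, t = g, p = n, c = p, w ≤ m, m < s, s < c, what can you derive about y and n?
y < n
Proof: From w = t and t = g, w = g. m < s and s < c, so m < c. w ≤ m, so w < c. c = p, so w < p. Because p = n, w < n. Because w = g, g < n. y ≤ g, so y < n.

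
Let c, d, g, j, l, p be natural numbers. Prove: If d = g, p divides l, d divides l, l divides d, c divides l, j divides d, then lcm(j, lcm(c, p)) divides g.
Since l divides d and d divides l, l = d. c divides l and p divides l, therefore lcm(c, p) divides l. l = d, so lcm(c, p) divides d. j divides d, so lcm(j, lcm(c, p)) divides d. d = g, so lcm(j, lcm(c, p)) divides g.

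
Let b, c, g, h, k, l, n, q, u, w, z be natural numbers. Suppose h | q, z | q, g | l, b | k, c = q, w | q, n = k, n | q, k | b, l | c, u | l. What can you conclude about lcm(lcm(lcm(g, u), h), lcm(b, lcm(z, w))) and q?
lcm(lcm(lcm(g, u), h), lcm(b, lcm(z, w))) | q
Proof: Since g | l and u | l, lcm(g, u) | l. l | c, so lcm(g, u) | c. From c = q, lcm(g, u) | q. Since h | q, lcm(lcm(g, u), h) | q. k | b and b | k, therefore k = b. Since n = k, n = b. Since n | q, b | q. z | q and w | q, hence lcm(z, w) | q. b | q, so lcm(b, lcm(z, w)) | q. lcm(lcm(g, u), h) | q, so lcm(lcm(lcm(g, u), h), lcm(b, lcm(z, w))) | q.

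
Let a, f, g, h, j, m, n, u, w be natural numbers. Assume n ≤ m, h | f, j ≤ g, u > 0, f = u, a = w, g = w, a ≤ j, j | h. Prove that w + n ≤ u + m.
g = w and j ≤ g, therefore j ≤ w. From a = w and a ≤ j, w ≤ j. From j ≤ w, j = w. j | h and h | f, hence j | f. Since f = u, j | u. Since u > 0, j ≤ u. Since j = w, w ≤ u. Since n ≤ m, w + n ≤ u + m.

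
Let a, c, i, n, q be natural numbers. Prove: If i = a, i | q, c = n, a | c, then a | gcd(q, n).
i = a and i | q, thus a | q. Since c = n and a | c, a | n. Since a | q, a | gcd(q, n).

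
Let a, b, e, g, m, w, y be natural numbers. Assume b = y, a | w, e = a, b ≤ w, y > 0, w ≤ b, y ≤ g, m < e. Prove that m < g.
From e = a and m < e, m < a. Since w ≤ b and b ≤ w, w = b. Since b = y, w = y. Since a | w, a | y. Since y > 0, a ≤ y. Since y ≤ g, a ≤ g. Because m < a, m < g.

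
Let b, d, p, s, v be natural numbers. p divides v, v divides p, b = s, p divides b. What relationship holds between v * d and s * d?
v * d divides s * d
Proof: From p divides v and v divides p, p = v. b = s and p divides b, thus p divides s. Since p = v, v divides s. Then v * d divides s * d.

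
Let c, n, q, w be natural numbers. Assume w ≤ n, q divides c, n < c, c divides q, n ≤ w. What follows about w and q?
w < q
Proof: From c divides q and q divides c, c = q. From n ≤ w and w ≤ n, n = w. Since n < c, w < c. c = q, so w < q.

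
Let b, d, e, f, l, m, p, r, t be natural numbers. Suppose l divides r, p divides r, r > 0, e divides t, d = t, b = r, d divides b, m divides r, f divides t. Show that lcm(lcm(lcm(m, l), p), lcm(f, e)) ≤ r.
From m divides r and l divides r, lcm(m, l) divides r. Since p divides r, lcm(lcm(m, l), p) divides r. Because f divides t and e divides t, lcm(f, e) divides t. d = t and d divides b, therefore t divides b. lcm(f, e) divides t, so lcm(f, e) divides b. b = r, so lcm(f, e) divides r. Since lcm(lcm(m, l), p) divides r, lcm(lcm(lcm(m, l), p), lcm(f, e)) divides r. Since r > 0, lcm(lcm(lcm(m, l), p), lcm(f, e)) ≤ r.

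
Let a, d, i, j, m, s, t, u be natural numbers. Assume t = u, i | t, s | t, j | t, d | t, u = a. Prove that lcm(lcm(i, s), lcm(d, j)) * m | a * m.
Since t = u and u = a, t = a. i | t and s | t, thus lcm(i, s) | t. From d | t and j | t, lcm(d, j) | t. Since lcm(i, s) | t, lcm(lcm(i, s), lcm(d, j)) | t. Since t = a, lcm(lcm(i, s), lcm(d, j)) | a. Then lcm(lcm(i, s), lcm(d, j)) * m | a * m.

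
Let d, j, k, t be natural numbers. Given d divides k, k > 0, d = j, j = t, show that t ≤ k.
Because d = j and j = t, d = t. d divides k, so t divides k. k > 0, so t ≤ k.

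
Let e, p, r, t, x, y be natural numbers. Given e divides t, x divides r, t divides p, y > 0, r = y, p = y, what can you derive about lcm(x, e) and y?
lcm(x, e) ≤ y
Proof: r = y and x divides r, thus x divides y. e divides t and t divides p, so e divides p. p = y, so e divides y. Since x divides y, lcm(x, e) divides y. Because y > 0, lcm(x, e) ≤ y.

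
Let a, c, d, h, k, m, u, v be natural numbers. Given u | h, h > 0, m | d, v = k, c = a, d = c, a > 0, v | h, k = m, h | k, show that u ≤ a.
v = k and v | h, so k | h. Since h | k, h = k. Because k = m, h = m. Since u | h and h > 0, u ≤ h. Since h = m, u ≤ m. d = c and c = a, so d = a. Since m | d, m | a. a > 0, so m ≤ a. Since u ≤ m, u ≤ a.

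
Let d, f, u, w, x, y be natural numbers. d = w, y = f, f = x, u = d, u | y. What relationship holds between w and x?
w | x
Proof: y = f and f = x, so y = x. u = d and u | y, thus d | y. y = x, so d | x. Since d = w, w | x.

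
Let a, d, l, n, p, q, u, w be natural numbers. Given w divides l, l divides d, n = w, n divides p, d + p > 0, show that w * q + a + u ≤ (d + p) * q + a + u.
w divides l and l divides d, thus w divides d. n = w and n divides p, hence w divides p. w divides d, so w divides d + p. Since d + p > 0, w ≤ d + p. By multiplying by a non-negative, w * q ≤ (d + p) * q. Then w * q + a ≤ (d + p) * q + a. Then w * q + a + u ≤ (d + p) * q + a + u.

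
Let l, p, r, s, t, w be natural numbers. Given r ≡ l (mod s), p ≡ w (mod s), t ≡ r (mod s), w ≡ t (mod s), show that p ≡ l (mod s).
From p ≡ w (mod s) and w ≡ t (mod s), p ≡ t (mod s). t ≡ r (mod s), so p ≡ r (mod s). r ≡ l (mod s), so p ≡ l (mod s).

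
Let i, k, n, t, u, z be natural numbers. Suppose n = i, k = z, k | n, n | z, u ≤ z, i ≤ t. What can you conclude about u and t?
u ≤ t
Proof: From k = z and k | n, z | n. n | z, so z = n. Since u ≤ z, u ≤ n. n = i, so u ≤ i. Since i ≤ t, u ≤ t.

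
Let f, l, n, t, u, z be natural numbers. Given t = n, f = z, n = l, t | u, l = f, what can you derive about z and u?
z | u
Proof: Since l = f and f = z, l = z. t = n and n = l, therefore t = l. Since t | u, l | u. Since l = z, z | u.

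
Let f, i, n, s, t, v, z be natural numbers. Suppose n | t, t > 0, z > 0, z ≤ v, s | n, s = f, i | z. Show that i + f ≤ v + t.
Because i | z and z > 0, i ≤ z. Since z ≤ v, i ≤ v. s = f and s | n, so f | n. Since n | t, f | t. Since t > 0, f ≤ t. Since i ≤ v, i + f ≤ v + t.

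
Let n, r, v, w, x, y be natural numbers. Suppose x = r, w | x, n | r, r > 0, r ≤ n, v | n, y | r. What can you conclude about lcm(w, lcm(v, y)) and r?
lcm(w, lcm(v, y)) ≤ r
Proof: x = r and w | x, therefore w | r. n | r and r > 0, thus n ≤ r. Since r ≤ n, n = r. From v | n, v | r. Since y | r, lcm(v, y) | r. Since w | r, lcm(w, lcm(v, y)) | r. r > 0, so lcm(w, lcm(v, y)) ≤ r.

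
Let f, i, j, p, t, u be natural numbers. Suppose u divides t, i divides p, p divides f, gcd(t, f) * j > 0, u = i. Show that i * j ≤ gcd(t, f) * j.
Since u = i and u divides t, i divides t. Since i divides p and p divides f, i divides f. i divides t, so i divides gcd(t, f). Then i * j divides gcd(t, f) * j. gcd(t, f) * j > 0, so i * j ≤ gcd(t, f) * j.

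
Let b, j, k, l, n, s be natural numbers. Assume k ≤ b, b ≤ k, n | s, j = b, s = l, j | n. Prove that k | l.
Since b ≤ k and k ≤ b, b = k. From j | n and n | s, j | s. Since j = b, b | s. Since b = k, k | s. s = l, so k | l.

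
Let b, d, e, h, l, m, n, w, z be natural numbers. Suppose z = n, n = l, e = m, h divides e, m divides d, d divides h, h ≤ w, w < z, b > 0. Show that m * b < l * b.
z = n and n = l, hence z = l. Since e = m and h divides e, h divides m. m divides d and d divides h, therefore m divides h. Since h divides m, h = m. Since h ≤ w and w < z, h < z. h = m, so m < z. Since z = l, m < l. Since b > 0, by multiplying by a positive, m * b < l * b.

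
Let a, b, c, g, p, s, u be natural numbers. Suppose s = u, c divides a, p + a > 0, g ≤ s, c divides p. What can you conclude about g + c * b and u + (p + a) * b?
g + c * b ≤ u + (p + a) * b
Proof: s = u and g ≤ s, so g ≤ u. Because c divides p and c divides a, c divides p + a. p + a > 0, so c ≤ p + a. By multiplying by a non-negative, c * b ≤ (p + a) * b. g ≤ u, so g + c * b ≤ u + (p + a) * b.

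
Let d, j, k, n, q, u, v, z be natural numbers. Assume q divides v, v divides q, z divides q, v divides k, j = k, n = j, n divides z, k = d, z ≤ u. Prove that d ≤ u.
q divides v and v divides q, so q = v. Because z divides q, z divides v. From v divides k, z divides k. n = j and n divides z, thus j divides z. j = k, so k divides z. z divides k, so z = k. Since k = d, z = d. Because z ≤ u, d ≤ u.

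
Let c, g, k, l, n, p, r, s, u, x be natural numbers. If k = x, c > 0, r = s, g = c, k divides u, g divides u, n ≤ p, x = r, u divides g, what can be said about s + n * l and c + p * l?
s + n * l ≤ c + p * l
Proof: Since x = r and r = s, x = s. Because u divides g and g divides u, u = g. k divides u, so k divides g. g = c, so k divides c. Because k = x, x divides c. From x = s, s divides c. c > 0, so s ≤ c. n ≤ p. By multiplying by a non-negative, n * l ≤ p * l. Since s ≤ c, s + n * l ≤ c + p * l.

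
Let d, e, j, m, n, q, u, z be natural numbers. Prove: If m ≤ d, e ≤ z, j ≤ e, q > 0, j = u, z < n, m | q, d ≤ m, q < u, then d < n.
Because m ≤ d and d ≤ m, m = d. m | q and q > 0, thus m ≤ q. Since q < u, m < u. From m = d, d < u. j = u and j ≤ e, therefore u ≤ e. e ≤ z, so u ≤ z. d < u, so d < z. From z < n, d < n.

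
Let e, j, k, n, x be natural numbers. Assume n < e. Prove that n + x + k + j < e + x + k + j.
Because n < e, n + x < e + x. Then n + x + k < e + x + k. Then n + x + k + j < e + x + k + j.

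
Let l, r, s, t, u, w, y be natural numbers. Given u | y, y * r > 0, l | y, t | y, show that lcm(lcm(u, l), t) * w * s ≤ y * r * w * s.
From u | y and l | y, lcm(u, l) | y. t | y, so lcm(lcm(u, l), t) | y. Then lcm(lcm(u, l), t) | y * r. Since y * r > 0, lcm(lcm(u, l), t) ≤ y * r. Then lcm(lcm(u, l), t) * w ≤ y * r * w. Then lcm(lcm(u, l), t) * w * s ≤ y * r * w * s.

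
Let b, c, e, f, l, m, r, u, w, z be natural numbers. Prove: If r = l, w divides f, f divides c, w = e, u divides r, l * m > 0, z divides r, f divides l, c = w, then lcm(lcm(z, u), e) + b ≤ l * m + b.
z divides r and u divides r, hence lcm(z, u) divides r. r = l, so lcm(z, u) divides l. From c = w and f divides c, f divides w. w divides f, so f = w. w = e, so f = e. Since f divides l, e divides l. lcm(z, u) divides l, so lcm(lcm(z, u), e) divides l. Then lcm(lcm(z, u), e) divides l * m. Since l * m > 0, lcm(lcm(z, u), e) ≤ l * m. Then lcm(lcm(z, u), e) + b ≤ l * m + b.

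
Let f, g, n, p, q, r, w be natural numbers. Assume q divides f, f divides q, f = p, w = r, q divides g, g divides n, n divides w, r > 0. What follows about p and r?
p ≤ r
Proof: q divides f and f divides q, therefore q = f. f = p, so q = p. g divides n and n divides w, therefore g divides w. Since q divides g, q divides w. Since w = r, q divides r. Since r > 0, q ≤ r. q = p, so p ≤ r.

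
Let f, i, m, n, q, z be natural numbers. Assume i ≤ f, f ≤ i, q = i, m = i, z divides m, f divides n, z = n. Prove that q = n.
Because f ≤ i and i ≤ f, f = i. f divides n, so i divides n. Since m = i and z divides m, z divides i. Since z = n, n divides i. i divides n, so i = n. Since q = i, q = n.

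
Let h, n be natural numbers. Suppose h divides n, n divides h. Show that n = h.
n divides h and h divides n. By mutual divisibility, n = h.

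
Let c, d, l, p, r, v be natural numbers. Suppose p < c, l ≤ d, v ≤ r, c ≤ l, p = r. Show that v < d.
p < c and c ≤ l, therefore p < l. Since p = r, r < l. Since v ≤ r, v < l. Since l ≤ d, v < d.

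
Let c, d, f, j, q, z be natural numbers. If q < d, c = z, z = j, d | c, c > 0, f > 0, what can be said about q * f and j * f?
q * f < j * f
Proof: Because c = z and z = j, c = j. From d | c and c > 0, d ≤ c. c = j, so d ≤ j. Because q < d, q < j. Because f > 0, q * f < j * f.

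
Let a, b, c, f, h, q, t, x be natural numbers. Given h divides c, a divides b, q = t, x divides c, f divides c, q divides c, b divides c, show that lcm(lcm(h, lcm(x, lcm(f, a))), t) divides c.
a divides b and b divides c, thus a divides c. Since f divides c, lcm(f, a) divides c. From x divides c, lcm(x, lcm(f, a)) divides c. h divides c, so lcm(h, lcm(x, lcm(f, a))) divides c. From q = t and q divides c, t divides c. Since lcm(h, lcm(x, lcm(f, a))) divides c, lcm(lcm(h, lcm(x, lcm(f, a))), t) divides c.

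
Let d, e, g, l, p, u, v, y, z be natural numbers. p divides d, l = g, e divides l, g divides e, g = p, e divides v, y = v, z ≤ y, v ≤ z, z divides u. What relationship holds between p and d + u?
p divides d + u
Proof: From l = g and e divides l, e divides g. Since g divides e, e = g. Since g = p, e = p. Since e divides v, p divides v. Since y = v and z ≤ y, z ≤ v. v ≤ z, so z = v. z divides u, so v divides u. p divides v, so p divides u. Since p divides d, p divides d + u.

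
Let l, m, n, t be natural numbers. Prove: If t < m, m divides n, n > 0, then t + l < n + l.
Because m divides n and n > 0, m ≤ n. Since t < m, t < n. Then t + l < n + l.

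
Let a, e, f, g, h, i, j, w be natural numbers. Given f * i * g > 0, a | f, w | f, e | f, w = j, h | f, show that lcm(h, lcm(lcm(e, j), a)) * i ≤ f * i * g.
w = j and w | f, so j | f. e | f, so lcm(e, j) | f. a | f, so lcm(lcm(e, j), a) | f. h | f, so lcm(h, lcm(lcm(e, j), a)) | f. Then lcm(h, lcm(lcm(e, j), a)) * i | f * i. Then lcm(h, lcm(lcm(e, j), a)) * i | f * i * g. f * i * g > 0, so lcm(h, lcm(lcm(e, j), a)) * i ≤ f * i * g.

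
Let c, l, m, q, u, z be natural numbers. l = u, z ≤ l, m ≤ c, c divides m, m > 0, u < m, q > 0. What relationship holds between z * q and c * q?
z * q < c * q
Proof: l = u and z ≤ l, thus z ≤ u. c divides m and m > 0, therefore c ≤ m. From m ≤ c, m = c. u < m, so u < c. Since z ≤ u, z < c. From q > 0, by multiplying by a positive, z * q < c * q.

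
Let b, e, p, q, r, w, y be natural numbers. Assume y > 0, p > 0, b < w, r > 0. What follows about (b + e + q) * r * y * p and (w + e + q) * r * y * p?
(b + e + q) * r * y * p < (w + e + q) * r * y * p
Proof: Since b < w, b + e < w + e. Then b + e + q < w + e + q. Since r > 0, by multiplying by a positive, (b + e + q) * r < (w + e + q) * r. Since y > 0, by multiplying by a positive, (b + e + q) * r * y < (w + e + q) * r * y. From p > 0, by multiplying by a positive, (b + e + q) * r * y * p < (w + e + q) * r * y * p.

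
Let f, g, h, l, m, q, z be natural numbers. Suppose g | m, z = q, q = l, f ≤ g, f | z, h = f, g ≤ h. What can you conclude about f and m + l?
f | m + l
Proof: Because h = f and g ≤ h, g ≤ f. f ≤ g, so g = f. g | m, so f | m. Because z = q and q = l, z = l. f | z, so f | l. From f | m, f | m + l.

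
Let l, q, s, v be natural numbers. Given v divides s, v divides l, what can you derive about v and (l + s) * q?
v divides (l + s) * q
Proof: v divides l and v divides s, thus v divides l + s. Then v divides (l + s) * q.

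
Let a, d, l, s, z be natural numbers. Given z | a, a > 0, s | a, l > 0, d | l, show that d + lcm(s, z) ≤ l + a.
From d | l and l > 0, d ≤ l. s | a and z | a, so lcm(s, z) | a. Since a > 0, lcm(s, z) ≤ a. d ≤ l, so d + lcm(s, z) ≤ l + a.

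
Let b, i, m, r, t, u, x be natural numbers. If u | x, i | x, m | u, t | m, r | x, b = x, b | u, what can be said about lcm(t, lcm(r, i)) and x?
lcm(t, lcm(r, i)) | x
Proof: From b = x and b | u, x | u. Since u | x, u = x. t | m and m | u, so t | u. From u = x, t | x. r | x and i | x, thus lcm(r, i) | x. From t | x, lcm(t, lcm(r, i)) | x.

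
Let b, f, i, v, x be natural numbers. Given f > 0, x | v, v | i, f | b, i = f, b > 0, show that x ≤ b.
x | v and v | i, hence x | i. Since i = f, x | f. Since f > 0, x ≤ f. From f | b and b > 0, f ≤ b. From x ≤ f, x ≤ b.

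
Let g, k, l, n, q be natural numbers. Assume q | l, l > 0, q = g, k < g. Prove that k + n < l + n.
Because q = g and q | l, g | l. l > 0, so g ≤ l. Because k < g, k < l. Then k + n < l + n.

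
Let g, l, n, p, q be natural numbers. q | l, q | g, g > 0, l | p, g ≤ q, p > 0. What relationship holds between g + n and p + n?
g + n ≤ p + n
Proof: q | g and g > 0, hence q ≤ g. g ≤ q, so q = g. Because q | l and l | p, q | p. Since p > 0, q ≤ p. Since q = g, g ≤ p. Then g + n ≤ p + n.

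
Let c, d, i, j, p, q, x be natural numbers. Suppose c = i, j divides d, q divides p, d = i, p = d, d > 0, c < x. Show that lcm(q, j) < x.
p = d and q divides p, thus q divides d. j divides d, so lcm(q, j) divides d. Since d > 0, lcm(q, j) ≤ d. Since d = i, lcm(q, j) ≤ i. c = i and c < x, thus i < x. lcm(q, j) ≤ i, so lcm(q, j) < x.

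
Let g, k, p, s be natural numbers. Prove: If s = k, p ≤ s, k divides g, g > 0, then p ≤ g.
s = k and p ≤ s, therefore p ≤ k. Because k divides g and g > 0, k ≤ g. p ≤ k, so p ≤ g.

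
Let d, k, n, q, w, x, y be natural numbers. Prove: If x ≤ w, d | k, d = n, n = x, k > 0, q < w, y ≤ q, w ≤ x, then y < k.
Since w ≤ x and x ≤ w, w = x. From y ≤ q and q < w, y < w. From w = x, y < x. d = n and n = x, thus d = x. d | k and k > 0, thus d ≤ k. d = x, so x ≤ k. Since y < x, y < k.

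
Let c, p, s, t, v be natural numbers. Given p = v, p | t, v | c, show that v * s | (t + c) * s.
p = v and p | t, hence v | t. Since v | c, v | t + c. Then v * s | (t + c) * s.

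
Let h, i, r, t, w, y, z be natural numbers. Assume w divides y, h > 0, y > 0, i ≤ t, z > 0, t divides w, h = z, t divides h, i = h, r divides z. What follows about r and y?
r ≤ y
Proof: r divides z and z > 0, therefore r ≤ z. t divides h and h > 0, hence t ≤ h. i = h and i ≤ t, therefore h ≤ t. Since t ≤ h, t = h. h = z, so t = z. t divides w, so z divides w. Since w divides y, z divides y. Since y > 0, z ≤ y. r ≤ z, so r ≤ y.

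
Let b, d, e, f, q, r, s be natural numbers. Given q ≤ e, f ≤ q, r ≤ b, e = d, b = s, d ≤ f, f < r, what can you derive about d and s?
d < s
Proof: From f ≤ q and q ≤ e, f ≤ e. Since e = d, f ≤ d. d ≤ f, so f = d. Since f < r and r ≤ b, f < b. b = s, so f < s. f = d, so d < s.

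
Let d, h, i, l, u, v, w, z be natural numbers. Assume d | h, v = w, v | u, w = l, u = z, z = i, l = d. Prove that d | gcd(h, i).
v = w and w = l, so v = l. l = d, so v = d. u = z and v | u, thus v | z. Since v = d, d | z. z = i, so d | i. d | h, so d | gcd(h, i).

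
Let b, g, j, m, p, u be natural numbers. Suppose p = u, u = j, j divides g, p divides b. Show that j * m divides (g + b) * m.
p = u and u = j, therefore p = j. p divides b, so j divides b. Since j divides g, j divides g + b. Then j * m divides (g + b) * m.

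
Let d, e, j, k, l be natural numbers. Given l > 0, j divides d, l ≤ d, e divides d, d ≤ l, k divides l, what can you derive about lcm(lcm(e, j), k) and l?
lcm(lcm(e, j), k) ≤ l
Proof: d ≤ l and l ≤ d, hence d = l. e divides d and j divides d, hence lcm(e, j) divides d. Since d = l, lcm(e, j) divides l. k divides l, so lcm(lcm(e, j), k) divides l. Since l > 0, lcm(lcm(e, j), k) ≤ l.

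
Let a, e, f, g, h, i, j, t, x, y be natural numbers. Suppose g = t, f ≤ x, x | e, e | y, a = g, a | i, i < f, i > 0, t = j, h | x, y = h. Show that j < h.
From g = t and t = j, g = j. a = g and a | i, so g | i. Since i > 0, g ≤ i. g = j, so j ≤ i. Since i < f, j < f. x | e and e | y, therefore x | y. Since y = h, x | h. h | x, so x = h. f ≤ x, so f ≤ h. Since j < f, j < h.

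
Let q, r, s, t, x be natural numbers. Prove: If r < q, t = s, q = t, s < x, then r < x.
q = t and t = s, therefore q = s. Since r < q, r < s. Since s < x, r < x.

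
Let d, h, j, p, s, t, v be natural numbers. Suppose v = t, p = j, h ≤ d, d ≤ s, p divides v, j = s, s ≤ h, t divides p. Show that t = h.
From v = t and p divides v, p divides t. t divides p, so t = p. From p = j, t = j. j = s, so t = s. h ≤ d and d ≤ s, therefore h ≤ s. Since s ≤ h, s = h. t = s, so t = h.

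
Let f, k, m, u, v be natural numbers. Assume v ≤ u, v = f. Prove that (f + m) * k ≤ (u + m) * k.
v = f and v ≤ u, so f ≤ u. Then f + m ≤ u + m. Then (f + m) * k ≤ (u + m) * k.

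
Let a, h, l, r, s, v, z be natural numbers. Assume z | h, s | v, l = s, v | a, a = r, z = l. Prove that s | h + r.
Because z = l and l = s, z = s. Since z | h, s | h. From s | v and v | a, s | a. Since a = r, s | r. Since s | h, s | h + r.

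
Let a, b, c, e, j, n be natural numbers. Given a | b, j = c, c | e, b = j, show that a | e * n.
Since b = j and j = c, b = c. From a | b, a | c. c | e, so a | e. Then a | e * n.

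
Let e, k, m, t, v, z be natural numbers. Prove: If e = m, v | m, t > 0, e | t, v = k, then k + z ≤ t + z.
e = m and e | t, hence m | t. From v | m, v | t. Since t > 0, v ≤ t. v = k, so k ≤ t. Then k + z ≤ t + z.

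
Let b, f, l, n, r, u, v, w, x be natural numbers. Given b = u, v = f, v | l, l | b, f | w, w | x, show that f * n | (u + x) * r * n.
Because v | l and l | b, v | b. Since v = f, f | b. Because b = u, f | u. From f | w and w | x, f | x. Since f | u, f | u + x. Then f | (u + x) * r. Then f * n | (u + x) * r * n.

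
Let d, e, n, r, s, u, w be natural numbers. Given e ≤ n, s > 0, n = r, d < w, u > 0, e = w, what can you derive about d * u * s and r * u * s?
d * u * s < r * u * s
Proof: e = w and e ≤ n, thus w ≤ n. Since d < w, d < n. Since n = r, d < r. u > 0, so d * u < r * u. s > 0, so d * u * s < r * u * s.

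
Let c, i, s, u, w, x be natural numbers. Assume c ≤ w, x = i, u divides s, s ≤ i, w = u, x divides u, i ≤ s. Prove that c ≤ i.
From s ≤ i and i ≤ s, s = i. From u divides s, u divides i. From x = i and x divides u, i divides u. Since u divides i, u = i. Since w = u, w = i. Since c ≤ w, c ≤ i.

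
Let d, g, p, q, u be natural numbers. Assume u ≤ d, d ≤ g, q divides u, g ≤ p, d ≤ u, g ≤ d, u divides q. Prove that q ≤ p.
From g ≤ d and d ≤ g, g = d. Because d ≤ u and u ≤ d, d = u. g = d, so g = u. u divides q and q divides u, therefore u = q. g = u, so g = q. Since g ≤ p, q ≤ p.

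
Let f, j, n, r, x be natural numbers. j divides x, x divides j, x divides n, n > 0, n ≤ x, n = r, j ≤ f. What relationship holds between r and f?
r ≤ f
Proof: j divides x and x divides j, therefore j = x. x divides n and n > 0, so x ≤ n. n ≤ x, so x = n. Because j = x, j = n. Since n = r, j = r. Since j ≤ f, r ≤ f.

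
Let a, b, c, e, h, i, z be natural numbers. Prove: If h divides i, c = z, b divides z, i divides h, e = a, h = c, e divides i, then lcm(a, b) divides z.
From i divides h and h divides i, i = h. h = c, so i = c. From c = z, i = z. e = a and e divides i, thus a divides i. i = z, so a divides z. Since b divides z, lcm(a, b) divides z.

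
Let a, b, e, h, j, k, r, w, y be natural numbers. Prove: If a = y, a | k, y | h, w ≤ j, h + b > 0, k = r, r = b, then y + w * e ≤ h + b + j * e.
k = r and r = b, thus k = b. Since a = y and a | k, y | k. From k = b, y | b. Since y | h, y | h + b. Since h + b > 0, y ≤ h + b. w ≤ j, so w * e ≤ j * e. Because y ≤ h + b, y + w * e ≤ h + b + j * e.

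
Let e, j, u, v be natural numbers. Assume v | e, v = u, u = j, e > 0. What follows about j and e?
j ≤ e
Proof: Since v | e and e > 0, v ≤ e. Because v = u, u ≤ e. Because u = j, j ≤ e.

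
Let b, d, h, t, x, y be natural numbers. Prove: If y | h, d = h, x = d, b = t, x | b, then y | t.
b = t and x | b, therefore x | t. Since x = d, d | t. Since d = h, h | t. y | h, so y | t.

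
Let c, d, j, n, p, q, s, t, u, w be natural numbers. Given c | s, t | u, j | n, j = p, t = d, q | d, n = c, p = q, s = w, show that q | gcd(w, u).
n = c and j | n, therefore j | c. From j = p, p | c. p = q, so q | c. c | s, so q | s. Since s = w, q | w. t = d and t | u, so d | u. Since q | d, q | u. Since q | w, q | gcd(w, u).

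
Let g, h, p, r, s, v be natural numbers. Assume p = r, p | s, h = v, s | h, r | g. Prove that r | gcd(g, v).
p | s and s | h, hence p | h. Since p = r, r | h. Because h = v, r | v. r | g, so r | gcd(g, v).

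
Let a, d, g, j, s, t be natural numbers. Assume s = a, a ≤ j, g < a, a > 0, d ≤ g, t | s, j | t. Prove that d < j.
s = a and t | s, hence t | a. j | t, so j | a. Since a > 0, j ≤ a. Since a ≤ j, a = j. g < a, so g < j. d ≤ g, so d < j.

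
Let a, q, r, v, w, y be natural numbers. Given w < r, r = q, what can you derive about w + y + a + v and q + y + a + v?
w + y + a + v < q + y + a + v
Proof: r = q and w < r, therefore w < q. Then w + y < q + y. Then w + y + a < q + y + a. Then w + y + a + v < q + y + a + v.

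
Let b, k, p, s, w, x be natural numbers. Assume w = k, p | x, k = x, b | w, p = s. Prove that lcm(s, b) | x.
p = s and p | x, so s | x. From w = k and k = x, w = x. Since b | w, b | x. From s | x, lcm(s, b) | x.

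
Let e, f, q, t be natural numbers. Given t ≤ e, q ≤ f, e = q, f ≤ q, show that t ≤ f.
q ≤ f and f ≤ q, therefore q = f. e = q and t ≤ e, thus t ≤ q. Because q = f, t ≤ f.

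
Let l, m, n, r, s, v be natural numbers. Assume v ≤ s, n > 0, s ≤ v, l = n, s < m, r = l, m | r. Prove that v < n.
s ≤ v and v ≤ s, so s = v. Since s < m, v < m. From r = l and l = n, r = n. m | r, so m | n. n > 0, so m ≤ n. v < m, so v < n.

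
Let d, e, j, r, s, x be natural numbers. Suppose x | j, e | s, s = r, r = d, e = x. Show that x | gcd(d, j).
s = r and r = d, therefore s = d. Because e = x and e | s, x | s. Since s = d, x | d. x | j, so x | gcd(d, j).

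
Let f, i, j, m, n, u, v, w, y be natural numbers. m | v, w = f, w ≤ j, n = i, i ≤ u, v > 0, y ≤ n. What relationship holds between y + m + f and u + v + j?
y + m + f ≤ u + v + j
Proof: Because n = i and y ≤ n, y ≤ i. Since i ≤ u, y ≤ u. m | v and v > 0, so m ≤ v. w = f and w ≤ j, so f ≤ j. m ≤ v, so m + f ≤ v + j. Because y ≤ u, y + m + f ≤ u + v + j.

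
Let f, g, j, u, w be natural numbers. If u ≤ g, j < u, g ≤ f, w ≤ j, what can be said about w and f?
w < f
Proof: From w ≤ j and j < u, w < u. u ≤ g and g ≤ f, thus u ≤ f. w < u, so w < f.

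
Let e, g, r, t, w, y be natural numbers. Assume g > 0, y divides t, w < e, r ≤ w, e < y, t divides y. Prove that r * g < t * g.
y divides t and t divides y, so y = t. e < y, so e < t. Since w < e, w < t. r ≤ w, so r < t. Combined with g > 0, by multiplying by a positive, r * g < t * g.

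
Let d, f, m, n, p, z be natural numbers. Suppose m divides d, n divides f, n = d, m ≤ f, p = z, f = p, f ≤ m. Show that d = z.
n = d and n divides f, thus d divides f. m ≤ f and f ≤ m, hence m = f. From m divides d, f divides d. Since d divides f, d = f. f = p, so d = p. From p = z, d = z.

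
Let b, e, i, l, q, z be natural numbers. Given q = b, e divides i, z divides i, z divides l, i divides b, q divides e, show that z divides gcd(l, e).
Because q = b and q divides e, b divides e. Since i divides b, i divides e. e divides i, so i = e. Because z divides i, z divides e. Since z divides l, z divides gcd(l, e).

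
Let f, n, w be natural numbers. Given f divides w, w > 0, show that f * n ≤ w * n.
Since f divides w and w > 0, f ≤ w. By multiplying by a non-negative, f * n ≤ w * n.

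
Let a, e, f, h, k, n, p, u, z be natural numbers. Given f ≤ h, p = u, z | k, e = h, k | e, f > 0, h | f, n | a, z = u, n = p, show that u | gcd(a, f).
Because n = p and n | a, p | a. From p = u, u | a. h | f and f > 0, thus h ≤ f. Since f ≤ h, h = f. Since e = h, e = f. z | k and k | e, therefore z | e. z = u, so u | e. e = f, so u | f. u | a, so u | gcd(a, f).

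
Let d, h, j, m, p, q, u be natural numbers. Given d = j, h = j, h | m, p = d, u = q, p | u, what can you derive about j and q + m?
j | q + m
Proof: p = d and d = j, hence p = j. p | u, so j | u. u = q, so j | q. From h = j and h | m, j | m. j | q, so j | q + m.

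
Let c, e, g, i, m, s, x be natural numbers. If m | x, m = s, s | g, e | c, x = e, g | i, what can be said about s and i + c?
s | i + c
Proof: Since s | g and g | i, s | i. Because x = e and m | x, m | e. e | c, so m | c. Since m = s, s | c. s | i, so s | i + c.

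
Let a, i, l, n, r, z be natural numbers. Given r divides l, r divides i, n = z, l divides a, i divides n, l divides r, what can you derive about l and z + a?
l divides z + a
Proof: Since r divides l and l divides r, r = l. Because r divides i and i divides n, r divides n. r = l, so l divides n. n = z, so l divides z. Because l divides a, l divides z + a.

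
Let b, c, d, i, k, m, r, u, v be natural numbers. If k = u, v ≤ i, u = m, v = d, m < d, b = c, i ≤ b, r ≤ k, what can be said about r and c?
r < c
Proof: k = u and u = m, so k = m. Since r ≤ k, r ≤ m. v = d and v ≤ i, hence d ≤ i. i ≤ b, so d ≤ b. m < d, so m < b. Since r ≤ m, r < b. b = c, so r < c.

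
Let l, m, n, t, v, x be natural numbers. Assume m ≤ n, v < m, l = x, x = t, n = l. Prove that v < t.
n = l and l = x, therefore n = x. m ≤ n, so m ≤ x. v < m, so v < x. Since x = t, v < t.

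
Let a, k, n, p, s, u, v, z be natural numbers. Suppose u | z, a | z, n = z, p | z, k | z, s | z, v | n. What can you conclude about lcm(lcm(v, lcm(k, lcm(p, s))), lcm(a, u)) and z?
lcm(lcm(v, lcm(k, lcm(p, s))), lcm(a, u)) | z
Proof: n = z and v | n, thus v | z. p | z and s | z, so lcm(p, s) | z. Since k | z, lcm(k, lcm(p, s)) | z. v | z, so lcm(v, lcm(k, lcm(p, s))) | z. Because a | z and u | z, lcm(a, u) | z. Because lcm(v, lcm(k, lcm(p, s))) | z, lcm(lcm(v, lcm(k, lcm(p, s))), lcm(a, u)) | z.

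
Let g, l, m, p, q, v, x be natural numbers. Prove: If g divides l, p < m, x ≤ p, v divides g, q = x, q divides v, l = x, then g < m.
q = x and q divides v, therefore x divides v. Since v divides g, x divides g. l = x and g divides l, therefore g divides x. Since x divides g, x = g. Since x ≤ p and p < m, x < m. x = g, so g < m.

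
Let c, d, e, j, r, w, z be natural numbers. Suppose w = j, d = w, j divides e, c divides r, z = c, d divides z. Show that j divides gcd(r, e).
z = c and d divides z, thus d divides c. c divides r, so d divides r. d = w, so w divides r. w = j, so j divides r. Since j divides e, j divides gcd(r, e).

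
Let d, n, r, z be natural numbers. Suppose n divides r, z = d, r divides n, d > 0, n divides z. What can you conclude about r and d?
r ≤ d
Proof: n divides r and r divides n, therefore n = r. z = d and n divides z, therefore n divides d. d > 0, so n ≤ d. n = r, so r ≤ d.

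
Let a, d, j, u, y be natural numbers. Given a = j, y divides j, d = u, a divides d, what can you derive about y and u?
y divides u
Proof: Because d = u and a divides d, a divides u. Since a = j, j divides u. y divides j, so y divides u.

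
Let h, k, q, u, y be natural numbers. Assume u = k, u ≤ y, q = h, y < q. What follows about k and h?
k < h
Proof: Because q = h and y < q, y < h. Since u ≤ y, u < h. u = k, so k < h.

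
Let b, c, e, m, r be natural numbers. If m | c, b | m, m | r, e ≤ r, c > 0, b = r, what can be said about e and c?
e ≤ c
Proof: b = r and b | m, thus r | m. From m | r, r = m. Since e ≤ r, e ≤ m. Because m | c and c > 0, m ≤ c. e ≤ m, so e ≤ c.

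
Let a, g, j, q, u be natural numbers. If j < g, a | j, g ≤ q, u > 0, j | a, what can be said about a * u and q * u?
a * u < q * u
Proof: j | a and a | j, thus j = a. j < g, so a < g. g ≤ q, so a < q. u > 0, so a * u < q * u.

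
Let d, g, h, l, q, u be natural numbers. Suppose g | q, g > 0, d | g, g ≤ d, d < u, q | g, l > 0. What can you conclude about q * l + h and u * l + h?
q * l + h < u * l + h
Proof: d | g and g > 0, so d ≤ g. Since g ≤ d, d = g. g | q and q | g, therefore g = q. Since d = g, d = q. Since d < u, q < u. Since l > 0, q * l < u * l. Then q * l + h < u * l + h.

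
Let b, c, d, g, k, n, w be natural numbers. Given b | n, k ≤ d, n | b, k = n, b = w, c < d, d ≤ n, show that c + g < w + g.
Because n | b and b | n, n = b. b = w, so n = w. Because k = n and k ≤ d, n ≤ d. d ≤ n, so d = n. Because c < d, c < n. n = w, so c < w. Then c + g < w + g.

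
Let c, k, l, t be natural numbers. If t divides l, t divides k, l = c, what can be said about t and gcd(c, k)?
t divides gcd(c, k)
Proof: l = c and t divides l, hence t divides c. Since t divides k, t divides gcd(c, k).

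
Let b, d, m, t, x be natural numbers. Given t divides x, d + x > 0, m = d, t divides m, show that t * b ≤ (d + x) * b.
From m = d and t divides m, t divides d. t divides x, so t divides d + x. Because d + x > 0, t ≤ d + x. By multiplying by a non-negative, t * b ≤ (d + x) * b.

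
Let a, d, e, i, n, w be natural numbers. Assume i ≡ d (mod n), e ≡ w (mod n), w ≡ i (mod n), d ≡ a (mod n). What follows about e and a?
e ≡ a (mod n)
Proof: e ≡ w (mod n) and w ≡ i (mod n), thus e ≡ i (mod n). i ≡ d (mod n), so e ≡ d (mod n). Because d ≡ a (mod n), e ≡ a (mod n).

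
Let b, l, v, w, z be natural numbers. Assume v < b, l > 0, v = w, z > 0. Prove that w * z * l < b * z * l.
Because v = w and v < b, w < b. Since z > 0, by multiplying by a positive, w * z < b * z. Since l > 0, by multiplying by a positive, w * z * l < b * z * l.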